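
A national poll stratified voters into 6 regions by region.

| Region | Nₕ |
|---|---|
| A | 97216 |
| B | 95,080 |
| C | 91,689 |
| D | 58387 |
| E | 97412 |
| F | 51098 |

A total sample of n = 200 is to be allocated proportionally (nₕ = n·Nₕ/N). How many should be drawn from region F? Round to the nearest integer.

N = 97216 + 95080 + 91689 + 58387 + 97412 + 51098 = 490882.
n_F = 200·51098/490882 = 20.819... → 21.

21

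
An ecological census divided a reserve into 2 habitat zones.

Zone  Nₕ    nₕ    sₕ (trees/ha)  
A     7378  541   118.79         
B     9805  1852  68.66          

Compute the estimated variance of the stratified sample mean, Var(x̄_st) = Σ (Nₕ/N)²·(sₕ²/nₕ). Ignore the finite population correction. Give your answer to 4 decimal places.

5.6377

N = 17183. Term for each stratum: Wₕ²sₕ²/nₕ.
Var(x̄_st) = 4.8088565 + 0.8288269 = 5.6376834 → 5.6377.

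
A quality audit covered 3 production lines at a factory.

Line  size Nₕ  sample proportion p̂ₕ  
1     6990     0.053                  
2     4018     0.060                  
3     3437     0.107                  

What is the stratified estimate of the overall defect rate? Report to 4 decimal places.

Wₕ = Nₕ/N with N = 14445: 0.4839, 0.2782, 0.2379.
p̂_st = 0.4839·0.053 + 0.2782·0.060 + 0.2379·0.107 ≈ 0.067796... → 0.0678.

0.0678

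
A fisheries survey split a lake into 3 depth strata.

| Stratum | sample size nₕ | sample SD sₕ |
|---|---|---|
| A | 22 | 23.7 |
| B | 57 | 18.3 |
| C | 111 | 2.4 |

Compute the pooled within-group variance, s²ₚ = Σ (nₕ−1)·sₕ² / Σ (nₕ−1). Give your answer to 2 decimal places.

166.75

A: (22−1)·23.7² = 21·561.69 = 11795.49
B: (57−1)·18.3² = 56·334.89 = 18753.84
C: (111−1)·2.4² = 110·5.76 = 633.6
Numerator = 31182.93; denominator = Σ(nₕ−1) = 187.
s²ₚ = 31182.93/187 = 166.7536... → 166.75.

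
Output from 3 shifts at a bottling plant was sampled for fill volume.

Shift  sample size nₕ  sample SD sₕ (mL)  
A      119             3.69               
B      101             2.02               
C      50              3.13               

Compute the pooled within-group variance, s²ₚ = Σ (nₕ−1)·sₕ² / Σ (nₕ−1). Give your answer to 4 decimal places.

Degrees of freedom: 118 + 100 + 49 = 267.
Σ(nₕ−1)sₕ² = 118·13.6161 + 100·4.0804 + 49·9.7969 = 2494.7879.
s²ₚ = 2494.7879 / 267 = 9.343775... → 9.3438.

9.3438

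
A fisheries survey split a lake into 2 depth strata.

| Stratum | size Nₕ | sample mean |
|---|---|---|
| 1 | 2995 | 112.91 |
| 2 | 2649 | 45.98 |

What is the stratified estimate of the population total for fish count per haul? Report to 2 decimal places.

Population total = Σ Nₕ·x̄ₕ (each stratum's size times its mean).
2995·112.91 + 2649·45.98 = 338165.45 + 121801.02 = 459966.47.

459966.47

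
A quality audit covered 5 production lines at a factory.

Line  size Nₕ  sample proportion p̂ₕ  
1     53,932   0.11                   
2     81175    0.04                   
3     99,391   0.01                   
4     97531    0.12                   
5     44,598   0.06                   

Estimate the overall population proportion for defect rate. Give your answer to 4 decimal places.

0.0652

Wₕ = Nₕ/N with N = 376627: 0.1432, 0.2155, 0.2639, 0.2590, 0.1184.
p̂_st = 0.1432·0.11 + 0.2155·0.04 + 0.2639·0.01 + 0.2590·0.12 + 0.1184·0.06 ≈ 0.065192... → 0.0652.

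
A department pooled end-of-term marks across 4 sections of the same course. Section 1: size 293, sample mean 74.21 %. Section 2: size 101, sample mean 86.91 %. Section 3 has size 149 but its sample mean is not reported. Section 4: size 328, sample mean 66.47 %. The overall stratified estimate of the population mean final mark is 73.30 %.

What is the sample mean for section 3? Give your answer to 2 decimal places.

77.32

N = 293 + 101 + 149 + 328 = 871.
Overall total = μ·N = 73.30·871 = 63844.3.
Subtract the known strata: 293·74.21 + 101·86.91 + 328·66.47 = 52323.6.
Remaining total for section 3: 63844.3 − 52323.6 = 11520.7.
Divide by its size: 11520.7 / 149 = 77.3201... → 77.32.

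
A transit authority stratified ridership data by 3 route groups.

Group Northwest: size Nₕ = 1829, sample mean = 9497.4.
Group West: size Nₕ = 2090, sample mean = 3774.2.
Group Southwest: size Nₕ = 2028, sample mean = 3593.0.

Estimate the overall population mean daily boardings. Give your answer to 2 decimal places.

N = 1829 + 2090 + 2028 = 5947.
Overall mean = Σ (Nₕ/N)·x̄ₕ — weight by population share, not a simple average.
Σ Nₕx̄ₕ = 1829·9497.4 + 2090·3774.2 + 2028·3593.0 = 17370744.6 + 7888078 + 7286604 = 32545426.6.
Divide by N: 32545426.6 / 5947 = 5472.5789... → 5472.58.

5472.58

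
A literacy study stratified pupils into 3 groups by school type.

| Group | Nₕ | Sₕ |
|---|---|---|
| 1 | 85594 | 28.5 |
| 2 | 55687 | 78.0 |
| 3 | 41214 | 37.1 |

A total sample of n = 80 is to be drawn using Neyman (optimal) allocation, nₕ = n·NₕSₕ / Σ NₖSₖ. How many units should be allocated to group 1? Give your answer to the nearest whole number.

23

1: NₕSₕ = 85594·28.5 = 2439429
2: NₕSₕ = 55687·78.0 = 4343586
3: NₕSₕ = 41214·37.1 = 1529039.4
Σ NₕSₕ = 8312054.4.
n_1 = 80·2439429/8312054.4 = 23.478... → 23.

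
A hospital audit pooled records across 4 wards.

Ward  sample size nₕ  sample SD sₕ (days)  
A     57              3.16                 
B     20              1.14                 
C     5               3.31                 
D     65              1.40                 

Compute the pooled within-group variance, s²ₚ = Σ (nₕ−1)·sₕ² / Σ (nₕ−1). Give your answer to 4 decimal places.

5.2668

Degrees of freedom: 56 + 19 + 4 + 64 = 143.
Σ(nₕ−1)sₕ² = 56·9.9856 + 19·1.2996 + 4·10.9561 + 64·1.96 = 753.1504.
s²ₚ = 753.1504 / 143 = 5.266786... → 5.2668.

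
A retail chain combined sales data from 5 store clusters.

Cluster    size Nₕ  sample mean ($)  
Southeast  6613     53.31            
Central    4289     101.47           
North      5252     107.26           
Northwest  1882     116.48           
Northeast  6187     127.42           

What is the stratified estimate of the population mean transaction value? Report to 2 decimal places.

97.37

N = 6613 + 4289 + 5252 + 1882 + 6187 = 24223.
The stratified mean weights each stratum mean by its population share Nₕ/N.
Σ Nₕx̄ₕ = 6613·53.31 + 4289·101.47 + 5252·107.26 + 1882·116.48 + 6187·127.42 = 352539.03 + 435204.83 + 563329.52 + 219215.36 + 788347.54 = 2358636.28.
Divide by N: 2358636.28 / 24223 = 97.3718... → 97.37.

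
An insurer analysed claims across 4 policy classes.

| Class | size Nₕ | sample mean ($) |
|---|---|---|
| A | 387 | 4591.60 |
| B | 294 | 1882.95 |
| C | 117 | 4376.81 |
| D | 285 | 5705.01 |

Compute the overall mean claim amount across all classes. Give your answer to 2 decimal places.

N = 1083; weights Wₕ = Nₕ/N = (0.3573, 0.2715, 0.1080, 0.2632).
x̄_st = Σ Wₕ·x̄ₕ = 0.3573·4591.60 + 0.2715·1882.95 + 0.1080·4376.81 + 0.2632·5705.01 ≈ 4126.0860...
→ 4126.09.

4126.09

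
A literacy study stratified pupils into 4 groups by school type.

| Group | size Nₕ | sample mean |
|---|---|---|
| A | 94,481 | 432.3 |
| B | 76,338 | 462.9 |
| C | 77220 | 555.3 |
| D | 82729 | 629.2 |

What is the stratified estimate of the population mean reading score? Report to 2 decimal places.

N = 94481 + 76338 + 77220 + 82729 = 330768.
Weight each subgroup mean by Nₕ/N and sum.
Σ Nₕx̄ₕ = 94481·432.3 + 76338·462.9 + 77220·555.3 + 82729·629.2 = 40844136.3 + 35336860.2 + 42880266 + 52053086.8 = 171114349.3.
Divide by N: 171114349.3 / 330768 = 517.3244... → 517.32.

517.32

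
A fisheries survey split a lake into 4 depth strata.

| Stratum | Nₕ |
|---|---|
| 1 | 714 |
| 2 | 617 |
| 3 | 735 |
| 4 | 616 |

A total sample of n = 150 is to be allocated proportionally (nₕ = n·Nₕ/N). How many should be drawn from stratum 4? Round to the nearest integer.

34

N = 714 + 617 + 735 + 616 = 2682.
n_4 = 150·616/2682 = 34.452... → 34.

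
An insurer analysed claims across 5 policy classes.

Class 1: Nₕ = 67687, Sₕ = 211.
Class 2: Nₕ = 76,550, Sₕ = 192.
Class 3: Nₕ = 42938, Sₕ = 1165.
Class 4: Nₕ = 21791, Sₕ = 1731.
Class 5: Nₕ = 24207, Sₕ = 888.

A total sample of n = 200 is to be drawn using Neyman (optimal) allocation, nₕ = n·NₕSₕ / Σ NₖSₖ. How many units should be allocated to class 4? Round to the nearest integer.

55

Σ NₕSₕ = 67687·211 + 76550·192 + 42938·1165 + 21791·1731 + 24207·888 = 138218364.
Share for 4: 37720221/138218364 = 0.27290.
n_4 = 200 × 0.27290 = 54.581... → 55.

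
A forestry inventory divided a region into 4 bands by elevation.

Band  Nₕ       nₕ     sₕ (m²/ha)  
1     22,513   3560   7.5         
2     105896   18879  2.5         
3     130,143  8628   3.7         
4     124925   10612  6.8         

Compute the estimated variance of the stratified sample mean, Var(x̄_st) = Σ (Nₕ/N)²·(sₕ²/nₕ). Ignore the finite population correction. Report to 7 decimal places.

0.0007249

N = 383477. Term for each stratum: Wₕ²sₕ²/nₕ.
Var(x̄_st) = 0.0000544579 + 0.0000252454 + 0.0001827495 + 0.0004624243 = 0.0007248771 → 0.0007249.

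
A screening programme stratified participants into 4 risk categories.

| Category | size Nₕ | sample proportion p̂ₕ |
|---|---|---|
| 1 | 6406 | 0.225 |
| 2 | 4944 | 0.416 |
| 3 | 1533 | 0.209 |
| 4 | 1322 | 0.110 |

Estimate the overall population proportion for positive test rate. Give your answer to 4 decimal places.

0.2790

Wₕ = Nₕ/N with N = 14205: 0.4510, 0.3480, 0.1079, 0.0931.
p̂_st = 0.4510·0.225 + 0.3480·0.416 + 0.1079·0.209 + 0.0931·0.110 ≈ 0.279048... → 0.2790.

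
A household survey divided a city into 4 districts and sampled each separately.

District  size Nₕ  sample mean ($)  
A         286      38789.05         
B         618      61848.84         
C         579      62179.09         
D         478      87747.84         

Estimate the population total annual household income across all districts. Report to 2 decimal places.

A: 286·38789.05 = 11093668.3
B: 618·61848.84 = 38222583.12
C: 579·62179.09 = 36001693.11
D: 478·87747.84 = 41943467.52
τ̂ = Σ Nₕx̄ₕ = 127261412.05.

127261412.05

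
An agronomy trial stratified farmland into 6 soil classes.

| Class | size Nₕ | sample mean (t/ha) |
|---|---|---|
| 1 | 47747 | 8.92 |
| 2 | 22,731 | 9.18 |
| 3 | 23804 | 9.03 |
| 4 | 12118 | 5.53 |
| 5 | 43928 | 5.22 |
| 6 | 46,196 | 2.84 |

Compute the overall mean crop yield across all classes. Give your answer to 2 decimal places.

6.50

x̄_st = (Σ Nₕx̄ₕ) / (Σ Nₕ) = (47747·8.92 + 22731·9.18 + 23804·9.03 + 12118·5.53 + 43928·5.22 + 46196·2.84) / 196524
= 1277037.28 / 196524 = 6.4981... → 6.50.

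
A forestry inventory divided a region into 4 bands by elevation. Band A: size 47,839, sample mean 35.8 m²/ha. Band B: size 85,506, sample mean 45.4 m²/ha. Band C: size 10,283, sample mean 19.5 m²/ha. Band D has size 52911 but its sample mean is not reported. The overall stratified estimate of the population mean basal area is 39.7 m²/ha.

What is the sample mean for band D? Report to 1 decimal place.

37.9

N = 47839 + 85506 + 10283 + 52911 = 196539.
Overall total = μ·N = 39.7·196539 = 7802598.3.
Subtract the known strata: 47839·35.8 + 85506·45.4 + 10283·19.5 = 5795127.1.
Remaining total for band D: 7802598.3 − 5795127.1 = 2007471.2.
Divide by its size: 2007471.2 / 52911 = 37.941... → 37.9.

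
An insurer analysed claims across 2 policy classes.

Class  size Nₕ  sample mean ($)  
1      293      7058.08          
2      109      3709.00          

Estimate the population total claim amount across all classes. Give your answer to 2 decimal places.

2472298.44

1: 293·7058.08 = 2068017.44
2: 109·3709.00 = 404281
τ̂ = Σ Nₕx̄ₕ = 2472298.44.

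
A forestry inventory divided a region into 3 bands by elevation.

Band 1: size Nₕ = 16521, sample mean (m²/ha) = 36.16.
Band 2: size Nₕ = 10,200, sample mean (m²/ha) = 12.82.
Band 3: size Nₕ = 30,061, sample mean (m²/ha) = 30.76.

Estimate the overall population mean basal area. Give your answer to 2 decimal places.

N = 16521 + 10200 + 30061 = 56782.
The stratified mean weights each stratum mean by its population share Nₕ/N.
Σ Nₕx̄ₕ = 16521·36.16 + 10200·12.82 + 30061·30.76 = 597399.36 + 130764 + 924676.36 = 1652839.72.
Divide by N: 1652839.72 / 56782 = 29.1085... → 29.11.

29.11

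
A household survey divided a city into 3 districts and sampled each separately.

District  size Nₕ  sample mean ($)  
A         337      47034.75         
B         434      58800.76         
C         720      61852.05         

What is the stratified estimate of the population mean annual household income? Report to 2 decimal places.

57614.83

N = 1491; weights Wₕ = Nₕ/N = (0.2260, 0.2911, 0.4829).
x̄_st = Σ Wₕ·x̄ₕ = 0.2260·47034.75 + 0.2911·58800.76 + 0.4829·61852.05 ≈ 57614.8334...
→ 57614.83.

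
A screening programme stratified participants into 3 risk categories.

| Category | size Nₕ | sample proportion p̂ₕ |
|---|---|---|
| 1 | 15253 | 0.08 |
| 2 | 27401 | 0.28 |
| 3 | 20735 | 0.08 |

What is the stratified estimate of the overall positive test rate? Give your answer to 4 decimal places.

N = 15253 + 27401 + 20735 = 63389.
Overall proportion = Σ (Nₕ/N)·p̂ₕ.
Σ Nₕp̂ₕ = 1220.24 + 7672.28 + 1658.8 = 10551.32.
10551.32 / 63389 = 0.166453... → 0.1665.

0.1665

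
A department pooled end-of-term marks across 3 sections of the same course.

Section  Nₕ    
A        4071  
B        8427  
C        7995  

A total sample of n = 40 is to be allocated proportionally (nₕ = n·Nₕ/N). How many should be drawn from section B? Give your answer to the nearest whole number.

N = 4071 + 8427 + 7995 = 20493.
n_B = 40·8427/20493 = 16.449... → 16.

16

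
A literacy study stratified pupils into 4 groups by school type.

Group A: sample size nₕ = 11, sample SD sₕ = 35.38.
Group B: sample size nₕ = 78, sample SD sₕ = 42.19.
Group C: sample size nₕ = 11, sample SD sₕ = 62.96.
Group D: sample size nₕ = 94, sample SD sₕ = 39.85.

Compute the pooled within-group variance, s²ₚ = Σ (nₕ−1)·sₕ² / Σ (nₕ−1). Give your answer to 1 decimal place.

A: (11−1)·35.38² = 10·1251.7444 = 12517.444
B: (78−1)·42.19² = 77·1779.9961 = 137059.6997
C: (11−1)·62.96² = 10·3963.9616 = 39639.616
D: (94−1)·39.85² = 93·1588.0225 = 147686.0925
Numerator = 336902.8522; denominator = Σ(nₕ−1) = 190.
s²ₚ = 336902.8522/190 = 1773.173... → 1773.2.

1773.2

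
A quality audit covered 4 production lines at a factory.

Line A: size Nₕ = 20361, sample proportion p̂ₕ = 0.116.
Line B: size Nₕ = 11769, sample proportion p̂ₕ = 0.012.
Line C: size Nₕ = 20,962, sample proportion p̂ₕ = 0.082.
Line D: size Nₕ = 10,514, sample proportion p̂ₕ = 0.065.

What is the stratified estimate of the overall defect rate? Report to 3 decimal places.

Wₕ = Nₕ/N with N = 63606: 0.3201, 0.1850, 0.3296, 0.1653.
p̂_st = 0.3201·0.116 + 0.1850·0.012 + 0.3296·0.082 + 0.1653·0.065 ≈ 0.07712... → 0.077.

0.077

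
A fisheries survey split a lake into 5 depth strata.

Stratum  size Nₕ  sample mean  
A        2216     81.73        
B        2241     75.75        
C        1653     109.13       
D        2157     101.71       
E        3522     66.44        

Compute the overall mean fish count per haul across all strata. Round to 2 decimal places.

83.52

N = 2216 + 2241 + 1653 + 2157 + 3522 = 11789.
The stratified mean weights each stratum mean by its population share Nₕ/N.
Σ Nₕx̄ₕ = 2216·81.73 + 2241·75.75 + 1653·109.13 + 2157·101.71 + 3522·66.44 = 181113.68 + 169755.75 + 180391.89 + 219388.47 + 234001.68 = 984651.47.
Divide by N: 984651.47 / 11789 = 83.5229... → 83.52.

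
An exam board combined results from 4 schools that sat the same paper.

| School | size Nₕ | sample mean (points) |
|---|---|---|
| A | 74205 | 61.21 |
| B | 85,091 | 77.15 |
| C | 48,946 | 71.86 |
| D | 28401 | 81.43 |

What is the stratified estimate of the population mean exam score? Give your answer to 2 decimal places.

N = 236643; weights Wₕ = Nₕ/N = (0.3136, 0.3596, 0.2068, 0.1200).
x̄_st = Σ Wₕ·x̄ₕ = 0.3136·61.21 + 0.3596·77.15 + 0.2068·71.86 + 0.1200·81.43 ≈ 71.5712...
→ 71.57.

71.57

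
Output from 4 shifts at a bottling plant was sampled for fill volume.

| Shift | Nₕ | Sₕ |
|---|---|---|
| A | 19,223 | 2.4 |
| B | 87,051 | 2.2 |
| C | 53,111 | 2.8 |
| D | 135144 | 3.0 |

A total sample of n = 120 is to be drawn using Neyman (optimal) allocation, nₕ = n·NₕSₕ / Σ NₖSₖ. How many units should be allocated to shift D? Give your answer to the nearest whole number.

Σ NₕSₕ = 19223·2.4 + 87051·2.2 + 53111·2.8 + 135144·3.0 = 791790.2.
Share for D: 405432/791790.2 = 0.51204.
n_D = 120 × 0.51204 = 61.445... → 61.

61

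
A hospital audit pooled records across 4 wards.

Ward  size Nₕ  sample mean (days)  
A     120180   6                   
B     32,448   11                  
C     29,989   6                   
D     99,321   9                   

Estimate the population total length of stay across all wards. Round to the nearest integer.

2151831

Population total = Σ Nₕ·x̄ₕ (each stratum's size times its mean).
120180·6 + 32448·11 + 29989·6 + 99321·9 = 721080 + 356928 + 179934 + 893889 = 2151831.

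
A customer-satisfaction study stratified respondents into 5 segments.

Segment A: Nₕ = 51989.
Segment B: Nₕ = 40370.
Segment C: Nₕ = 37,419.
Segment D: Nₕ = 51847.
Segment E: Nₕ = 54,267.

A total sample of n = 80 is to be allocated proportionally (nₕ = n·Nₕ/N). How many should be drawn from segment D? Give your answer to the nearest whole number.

18

Share of segment D = 51847/235892 = 0.21979.
Allocate 80 × 0.21979 = 17.583... → 18.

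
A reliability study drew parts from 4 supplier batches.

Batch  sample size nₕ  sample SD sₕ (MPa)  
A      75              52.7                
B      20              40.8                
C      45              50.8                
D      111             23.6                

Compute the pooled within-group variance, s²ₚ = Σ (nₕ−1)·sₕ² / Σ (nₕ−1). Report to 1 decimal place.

Degrees of freedom: 74 + 19 + 44 + 110 = 247.
Σ(nₕ−1)sₕ² = 74·2777.29 + 19·1664.64 + 44·2580.64 + 110·556.96 = 411961.38.
s²ₚ = 411961.38 / 247 = 1667.860... → 1667.9.

1667.9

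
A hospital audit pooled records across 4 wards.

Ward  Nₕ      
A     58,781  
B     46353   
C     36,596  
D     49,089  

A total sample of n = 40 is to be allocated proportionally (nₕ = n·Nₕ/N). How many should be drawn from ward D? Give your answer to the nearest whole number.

10

N = 58781 + 46353 + 36596 + 49089 = 190819.
n_D = 40·49089/190819 = 10.290... → 10.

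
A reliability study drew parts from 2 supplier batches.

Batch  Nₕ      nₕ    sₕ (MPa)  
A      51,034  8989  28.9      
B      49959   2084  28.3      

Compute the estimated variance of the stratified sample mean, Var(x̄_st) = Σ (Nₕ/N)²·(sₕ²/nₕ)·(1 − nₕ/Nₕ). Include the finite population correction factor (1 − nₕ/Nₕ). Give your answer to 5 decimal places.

N = 100993; Wₕ = Nₕ/N.
batch A: (51034/100993)²·28.9²/8989·(1 − 8989/51034) = 0.01954680
batch B: (49959/100993)²·28.3²/2084·(1 − 2084/49959) = 0.09011874
Sum = 0.10966555 → 0.10967.

0.10967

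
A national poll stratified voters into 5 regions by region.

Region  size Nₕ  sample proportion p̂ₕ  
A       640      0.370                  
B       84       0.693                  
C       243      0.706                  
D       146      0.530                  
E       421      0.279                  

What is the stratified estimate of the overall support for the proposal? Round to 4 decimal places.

Wₕ = Nₕ/N with N = 1534: 0.4172, 0.0548, 0.1584, 0.0952, 0.2744.
p̂_st = 0.4172·0.370 + 0.0548·0.693 + 0.1584·0.706 + 0.0952·0.530 + 0.2744·0.279 ≈ 0.431166... → 0.4312.

0.4312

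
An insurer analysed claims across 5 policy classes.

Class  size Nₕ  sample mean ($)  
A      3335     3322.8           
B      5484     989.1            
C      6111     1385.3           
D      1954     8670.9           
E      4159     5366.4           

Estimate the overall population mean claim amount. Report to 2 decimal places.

N = 21043; weights Wₕ = Nₕ/N = (0.1585, 0.2606, 0.2904, 0.0929, 0.1976).
x̄_st = Σ Wₕ·x̄ₕ = 0.1585·3322.8 + 0.2606·989.1 + 0.2904·1385.3 + 0.0929·8670.9 + 0.1976·5366.4 ≈ 3052.4700...
→ 3052.47.

3052.47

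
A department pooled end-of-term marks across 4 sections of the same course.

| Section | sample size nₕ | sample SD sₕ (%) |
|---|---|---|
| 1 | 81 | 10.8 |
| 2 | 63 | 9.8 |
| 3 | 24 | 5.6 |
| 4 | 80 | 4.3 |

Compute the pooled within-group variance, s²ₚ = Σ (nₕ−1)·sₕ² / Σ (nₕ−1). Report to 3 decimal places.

1: (81−1)·10.8² = 80·116.64 = 9331.2
2: (63−1)·9.8² = 62·96.04 = 5954.48
3: (24−1)·5.6² = 23·31.36 = 721.28
4: (80−1)·4.3² = 79·18.49 = 1460.71
Numerator = 17467.67; denominator = Σ(nₕ−1) = 244.
s²ₚ = 17467.67/244 = 71.58881... → 71.589.

71.589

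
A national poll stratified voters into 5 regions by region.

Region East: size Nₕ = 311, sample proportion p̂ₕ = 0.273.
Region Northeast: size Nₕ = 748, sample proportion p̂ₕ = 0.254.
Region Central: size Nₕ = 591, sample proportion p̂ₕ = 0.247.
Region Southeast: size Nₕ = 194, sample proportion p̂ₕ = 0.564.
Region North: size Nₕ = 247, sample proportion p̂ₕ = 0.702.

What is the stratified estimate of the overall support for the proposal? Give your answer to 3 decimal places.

Wₕ = Nₕ/N with N = 2091: 0.1487, 0.3577, 0.2826, 0.0928, 0.1181.
p̂_st = 0.1487·0.273 + 0.3577·0.254 + 0.2826·0.247 + 0.0928·0.564 + 0.1181·0.702 ≈ 0.33653... → 0.337.

0.337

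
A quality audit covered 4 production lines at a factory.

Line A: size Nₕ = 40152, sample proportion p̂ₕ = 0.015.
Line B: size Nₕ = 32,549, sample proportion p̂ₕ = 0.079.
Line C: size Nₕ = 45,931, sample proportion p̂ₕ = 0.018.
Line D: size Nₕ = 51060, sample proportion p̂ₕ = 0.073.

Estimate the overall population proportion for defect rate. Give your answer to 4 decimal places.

Wₕ = Nₕ/N with N = 169692: 0.2366, 0.1918, 0.2707, 0.3009.
p̂_st = 0.2366·0.015 + 0.1918·0.079 + 0.2707·0.018 + 0.3009·0.073 ≈ 0.045540... → 0.0455.

0.0455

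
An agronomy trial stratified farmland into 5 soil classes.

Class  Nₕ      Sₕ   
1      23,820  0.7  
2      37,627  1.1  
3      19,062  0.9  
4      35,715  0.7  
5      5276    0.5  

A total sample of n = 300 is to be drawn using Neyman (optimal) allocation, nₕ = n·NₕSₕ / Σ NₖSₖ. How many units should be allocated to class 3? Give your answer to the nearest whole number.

50

Σ NₕSₕ = 23820·0.7 + 37627·1.1 + 19062·0.9 + 35715·0.7 + 5276·0.5 = 102858.
Share for 3: 17155.8/102858 = 0.16679.
n_3 = 300 × 0.16679 = 50.037... → 50.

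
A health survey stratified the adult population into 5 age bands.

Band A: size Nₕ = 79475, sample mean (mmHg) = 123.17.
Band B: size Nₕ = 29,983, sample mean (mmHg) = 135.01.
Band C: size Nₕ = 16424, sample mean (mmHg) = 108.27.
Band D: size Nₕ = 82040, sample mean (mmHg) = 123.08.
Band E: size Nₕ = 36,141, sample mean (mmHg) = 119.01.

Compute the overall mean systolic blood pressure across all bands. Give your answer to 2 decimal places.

x̄_st = (Σ Nₕx̄ₕ) / (Σ Nₕ) = (79475·123.17 + 29983·135.01 + 16424·108.27 + 82040·123.08 + 36141·119.01) / 244063
= 30013790.67 / 244063 = 122.9756... → 122.98.

122.98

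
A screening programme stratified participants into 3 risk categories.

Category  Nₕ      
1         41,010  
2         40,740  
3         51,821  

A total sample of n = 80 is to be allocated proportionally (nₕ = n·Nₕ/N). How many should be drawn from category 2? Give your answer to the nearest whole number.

N = 41010 + 40740 + 51821 = 133571.
n_2 = 80·40740/133571 = 24.401... → 24.

24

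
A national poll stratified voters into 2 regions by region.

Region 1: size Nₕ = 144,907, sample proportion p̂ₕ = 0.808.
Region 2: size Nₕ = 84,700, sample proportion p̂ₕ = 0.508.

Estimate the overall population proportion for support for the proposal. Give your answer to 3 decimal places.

0.697

Wₕ = Nₕ/N with N = 229607: 0.6311, 0.3689.
p̂_st = 0.6311·0.808 + 0.3689·0.508 ≈ 0.69733... → 0.697.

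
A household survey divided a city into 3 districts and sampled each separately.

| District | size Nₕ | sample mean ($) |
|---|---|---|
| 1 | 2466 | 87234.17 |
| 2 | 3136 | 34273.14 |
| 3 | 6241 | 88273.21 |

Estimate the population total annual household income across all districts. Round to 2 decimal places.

873513133.87

1: 2466·87234.17 = 215119463.22
2: 3136·34273.14 = 107480567.04
3: 6241·88273.21 = 550913103.61
τ̂ = Σ Nₕx̄ₕ = 873513133.87.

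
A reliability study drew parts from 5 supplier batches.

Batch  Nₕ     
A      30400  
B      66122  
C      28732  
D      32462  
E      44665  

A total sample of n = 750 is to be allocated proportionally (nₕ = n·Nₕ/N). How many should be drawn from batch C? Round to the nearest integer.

106

Share of batch C = 28732/202381 = 0.14197.
Allocate 750 × 0.14197 = 106.477... → 106.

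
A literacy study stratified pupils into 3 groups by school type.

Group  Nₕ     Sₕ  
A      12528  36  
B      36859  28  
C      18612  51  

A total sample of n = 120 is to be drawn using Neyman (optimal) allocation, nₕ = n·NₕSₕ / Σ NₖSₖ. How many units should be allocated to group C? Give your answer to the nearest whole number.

Σ NₕSₕ = 12528·36 + 36859·28 + 18612·51 = 2432272.
Share for C: 949212/2432272 = 0.39026.
n_C = 120 × 0.39026 = 46.831... → 47.

47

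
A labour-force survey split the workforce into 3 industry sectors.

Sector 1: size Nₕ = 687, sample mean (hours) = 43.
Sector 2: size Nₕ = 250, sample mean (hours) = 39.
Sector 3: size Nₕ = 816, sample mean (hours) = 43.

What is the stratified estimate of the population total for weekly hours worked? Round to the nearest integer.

Population total = Σ Nₕ·x̄ₕ (each stratum's size times its mean).
687·43 + 250·39 + 816·43 = 29541 + 9750 + 35088 = 74379.

74379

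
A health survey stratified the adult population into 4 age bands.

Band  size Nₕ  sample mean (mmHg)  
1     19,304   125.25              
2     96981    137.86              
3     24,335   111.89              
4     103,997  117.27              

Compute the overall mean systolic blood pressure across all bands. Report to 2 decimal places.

125.53

x̄_st = (Σ Nₕx̄ₕ) / (Σ Nₕ) = (19304·125.25 + 96981·137.86 + 24335·111.89 + 103997·117.27) / 244617
= 30706198 / 244617 = 125.5277... → 125.53.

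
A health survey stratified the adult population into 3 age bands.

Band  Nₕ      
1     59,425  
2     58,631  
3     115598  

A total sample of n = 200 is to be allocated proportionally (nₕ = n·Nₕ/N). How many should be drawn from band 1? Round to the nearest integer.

51

N = 59425 + 58631 + 115598 = 233654.
n_1 = 200·59425/233654 = 50.866... → 51.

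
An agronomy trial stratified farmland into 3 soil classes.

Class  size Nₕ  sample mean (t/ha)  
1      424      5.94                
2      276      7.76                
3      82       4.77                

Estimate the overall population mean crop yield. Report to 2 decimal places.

N = 782; weights Wₕ = Nₕ/N = (0.5422, 0.3529, 0.1049).
x̄_st = Σ Wₕ·x̄ₕ = 0.5422·5.94 + 0.3529·7.76 + 0.1049·4.77 ≈ 6.4597...
→ 6.46.

6.46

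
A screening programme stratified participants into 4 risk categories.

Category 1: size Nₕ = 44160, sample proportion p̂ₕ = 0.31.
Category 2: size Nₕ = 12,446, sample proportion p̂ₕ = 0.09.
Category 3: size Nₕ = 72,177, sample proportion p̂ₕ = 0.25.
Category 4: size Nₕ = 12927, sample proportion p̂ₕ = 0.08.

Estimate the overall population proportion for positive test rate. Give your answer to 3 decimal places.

N = 44160 + 12446 + 72177 + 12927 = 141710.
Overall proportion = Σ (Nₕ/N)·p̂ₕ.
Σ Nₕp̂ₕ = 13689.6 + 1120.14 + 18044.25 + 1034.16 = 33888.15.
33888.15 / 141710 = 0.23914... → 0.239.

0.239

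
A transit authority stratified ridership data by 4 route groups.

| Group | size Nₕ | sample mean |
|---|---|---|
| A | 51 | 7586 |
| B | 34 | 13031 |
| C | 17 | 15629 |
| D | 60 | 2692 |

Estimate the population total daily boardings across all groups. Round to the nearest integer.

A: 51·7586 = 386886
B: 34·13031 = 443054
C: 17·15629 = 265693
D: 60·2692 = 161520
τ̂ = Σ Nₕx̄ₕ = 1257153.

1257153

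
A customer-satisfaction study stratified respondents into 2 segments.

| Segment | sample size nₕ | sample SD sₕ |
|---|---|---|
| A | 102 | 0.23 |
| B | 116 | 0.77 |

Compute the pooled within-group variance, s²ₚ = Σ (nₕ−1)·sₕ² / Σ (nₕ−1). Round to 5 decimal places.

Degrees of freedom: 101 + 115 = 216.
Σ(nₕ−1)sₕ² = 101·0.0529 + 115·0.5929 = 73.5264.
s²ₚ = 73.5264 / 216 = 0.3404 → 0.34040.

0.34040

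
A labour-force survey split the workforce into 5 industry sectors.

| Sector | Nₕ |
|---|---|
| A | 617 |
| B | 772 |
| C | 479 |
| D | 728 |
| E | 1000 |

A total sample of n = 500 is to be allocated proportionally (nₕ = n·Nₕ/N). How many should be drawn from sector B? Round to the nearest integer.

N = 617 + 772 + 479 + 728 + 1000 = 3596.
n_B = 500·772/3596 = 107.341... → 107.

107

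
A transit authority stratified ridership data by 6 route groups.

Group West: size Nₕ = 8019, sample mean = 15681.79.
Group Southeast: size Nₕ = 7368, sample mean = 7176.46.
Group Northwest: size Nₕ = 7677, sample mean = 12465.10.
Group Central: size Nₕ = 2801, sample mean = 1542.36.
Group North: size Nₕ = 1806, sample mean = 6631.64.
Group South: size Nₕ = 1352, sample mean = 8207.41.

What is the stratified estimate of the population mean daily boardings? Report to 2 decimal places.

N = 8019 + 7368 + 7677 + 2801 + 1806 + 1352 = 29023.
The stratified mean weights each stratum mean by its population share Nₕ/N.
Σ Nₕx̄ₕ = 8019·15681.79 + 7368·7176.46 + 7677·12465.10 + 2801·1542.36 + 1806·6631.64 + 1352·8207.41 = 125752274.01 + 52876157.28 + 95694572.7 + 4320150.36 + 11976741.84 + 11096418.32 = 301716314.51.
Divide by N: 301716314.51 / 29023 = 10395.7659... → 10395.77.

10395.77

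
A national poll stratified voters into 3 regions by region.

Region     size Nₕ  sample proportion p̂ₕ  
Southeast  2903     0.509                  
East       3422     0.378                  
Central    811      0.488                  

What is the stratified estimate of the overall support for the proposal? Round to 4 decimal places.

Wₕ = Nₕ/N with N = 7136: 0.4068, 0.4795, 0.1136.
p̂_st = 0.4068·0.509 + 0.4795·0.378 + 0.1136·0.488 ≈ 0.443794... → 0.4438.

0.4438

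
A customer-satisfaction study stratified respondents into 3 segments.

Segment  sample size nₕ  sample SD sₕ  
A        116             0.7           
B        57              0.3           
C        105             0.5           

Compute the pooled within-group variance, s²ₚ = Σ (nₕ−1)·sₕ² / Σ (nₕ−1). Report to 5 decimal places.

0.31778

A: (116−1)·0.7² = 115·0.49 = 56.35
B: (57−1)·0.3² = 56·0.09 = 5.04
C: (105−1)·0.5² = 104·0.25 = 26
Numerator = 87.39; denominator = Σ(nₕ−1) = 275.
s²ₚ = 87.39/275 = 0.3177818... → 0.31778.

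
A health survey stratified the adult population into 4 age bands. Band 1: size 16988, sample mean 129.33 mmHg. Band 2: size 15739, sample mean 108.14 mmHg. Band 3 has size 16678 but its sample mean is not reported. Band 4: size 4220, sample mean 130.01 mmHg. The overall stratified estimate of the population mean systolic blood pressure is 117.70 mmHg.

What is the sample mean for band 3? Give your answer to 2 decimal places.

111.76

Σ Nₕx̄ₕ = N·μ, so 16678·x̄_3 = 53625·117.70 − (16988·129.33 + 15739·108.14 + 4220·130.01).
= 6311662.5 − 4447715.7 = 1863946.8.
x̄_3 = 1863946.8 / 16678 = 111.7608... → 111.76.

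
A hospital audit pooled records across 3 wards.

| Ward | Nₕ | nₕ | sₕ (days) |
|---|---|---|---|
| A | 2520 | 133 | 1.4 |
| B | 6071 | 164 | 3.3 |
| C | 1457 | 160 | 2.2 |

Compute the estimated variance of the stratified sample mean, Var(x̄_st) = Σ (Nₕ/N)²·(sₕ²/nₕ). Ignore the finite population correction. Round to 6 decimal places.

0.025804

N = 10048; Wₕ = Nₕ/N.
ward A: (2520/10048)²·1.4²/133 = 0.000926929
ward B: (6071/10048)²·3.3²/164 = 0.024240705
ward C: (1457/10048)²·2.2²/160 = 0.000636041
Sum = 0.025803675 → 0.025804.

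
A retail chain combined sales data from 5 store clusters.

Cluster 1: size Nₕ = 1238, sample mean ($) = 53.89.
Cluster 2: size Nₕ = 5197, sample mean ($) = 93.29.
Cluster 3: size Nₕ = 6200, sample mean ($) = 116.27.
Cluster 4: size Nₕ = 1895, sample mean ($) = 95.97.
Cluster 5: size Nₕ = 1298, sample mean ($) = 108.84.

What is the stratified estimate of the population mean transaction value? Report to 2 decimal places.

100.81

N = 15828; weights Wₕ = Nₕ/N = (0.0782, 0.3283, 0.3917, 0.1197, 0.0820).
x̄_st = Σ Wₕ·x̄ₕ = 0.0782·53.89 + 0.3283·93.29 + 0.3917·116.27 + 0.1197·95.97 + 0.0820·108.84 ≈ 100.8059...
→ 100.81.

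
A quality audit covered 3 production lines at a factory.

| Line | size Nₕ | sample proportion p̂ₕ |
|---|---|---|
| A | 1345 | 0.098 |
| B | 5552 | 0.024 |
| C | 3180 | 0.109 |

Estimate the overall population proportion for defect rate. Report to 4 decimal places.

N = 1345 + 5552 + 3180 = 10077.
Overall proportion = Σ (Nₕ/N)·p̂ₕ.
Σ Nₕp̂ₕ = 131.81 + 133.248 + 346.62 = 611.678.
611.678 / 10077 = 0.060700... → 0.0607.

0.0607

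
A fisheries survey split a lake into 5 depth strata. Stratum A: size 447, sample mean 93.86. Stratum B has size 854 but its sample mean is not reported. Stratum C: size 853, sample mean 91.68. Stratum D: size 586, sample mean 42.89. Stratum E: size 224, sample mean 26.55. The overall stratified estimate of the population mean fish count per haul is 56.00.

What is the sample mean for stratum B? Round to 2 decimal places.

Σ Nₕx̄ₕ = N·μ, so 854·x̄_B = 2964·56.00 − (447·93.86 + 853·91.68 + 586·42.89 + 224·26.55).
= 165984 − 151239.2 = 14744.8.
x̄_B = 14744.8 / 854 = 17.2656... → 17.27.

17.27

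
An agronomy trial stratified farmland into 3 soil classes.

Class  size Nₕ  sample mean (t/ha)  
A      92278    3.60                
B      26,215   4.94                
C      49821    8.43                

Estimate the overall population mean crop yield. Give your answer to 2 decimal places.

x̄_st = (Σ Nₕx̄ₕ) / (Σ Nₕ) = (92278·3.60 + 26215·4.94 + 49821·8.43) / 168314
= 881693.93 / 168314 = 5.2384... → 5.24.

5.24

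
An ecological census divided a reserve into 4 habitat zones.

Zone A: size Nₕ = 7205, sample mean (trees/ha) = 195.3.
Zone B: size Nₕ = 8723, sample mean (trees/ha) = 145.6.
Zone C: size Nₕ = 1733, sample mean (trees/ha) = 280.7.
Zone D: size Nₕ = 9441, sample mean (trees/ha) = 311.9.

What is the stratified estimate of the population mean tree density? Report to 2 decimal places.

N = 27102; weights Wₕ = Nₕ/N = (0.2658, 0.3219, 0.0639, 0.3484).
x̄_st = Σ Wₕ·x̄ₕ = 0.2658·195.3 + 0.3219·145.6 + 0.0639·280.7 + 0.3484·311.9 ≈ 225.3821...
→ 225.38.

225.38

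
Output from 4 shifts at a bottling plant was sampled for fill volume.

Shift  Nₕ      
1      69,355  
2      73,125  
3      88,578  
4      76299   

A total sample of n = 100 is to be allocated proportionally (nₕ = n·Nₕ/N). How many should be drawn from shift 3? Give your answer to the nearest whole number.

Share of shift 3 = 88578/307357 = 0.28819.
Allocate 100 × 0.28819 = 28.819... → 29.

29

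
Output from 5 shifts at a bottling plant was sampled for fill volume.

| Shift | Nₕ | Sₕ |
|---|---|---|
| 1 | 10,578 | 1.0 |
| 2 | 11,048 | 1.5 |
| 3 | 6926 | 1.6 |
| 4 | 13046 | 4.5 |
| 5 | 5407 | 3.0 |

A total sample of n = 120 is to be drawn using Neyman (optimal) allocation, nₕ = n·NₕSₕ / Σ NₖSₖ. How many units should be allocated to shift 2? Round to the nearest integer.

18

1: NₕSₕ = 10578·1.0 = 10578
2: NₕSₕ = 11048·1.5 = 16572
3: NₕSₕ = 6926·1.6 = 11081.6
4: NₕSₕ = 13046·4.5 = 58707
5: NₕSₕ = 5407·3.0 = 16221
Σ NₕSₕ = 113159.6.
n_2 = 120·16572/113159.6 = 17.574... → 18.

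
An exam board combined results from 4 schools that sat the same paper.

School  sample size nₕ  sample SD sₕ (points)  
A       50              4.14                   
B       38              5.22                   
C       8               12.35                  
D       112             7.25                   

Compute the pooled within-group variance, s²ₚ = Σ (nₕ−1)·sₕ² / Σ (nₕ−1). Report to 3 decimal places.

Degrees of freedom: 49 + 37 + 7 + 111 = 204.
Σ(nₕ−1)sₕ² = 49·17.1396 + 37·27.2484 + 7·152.5225 + 111·52.5625 = 8750.1262.
s²ₚ = 8750.1262 / 204 = 42.89278... → 42.893.

42.893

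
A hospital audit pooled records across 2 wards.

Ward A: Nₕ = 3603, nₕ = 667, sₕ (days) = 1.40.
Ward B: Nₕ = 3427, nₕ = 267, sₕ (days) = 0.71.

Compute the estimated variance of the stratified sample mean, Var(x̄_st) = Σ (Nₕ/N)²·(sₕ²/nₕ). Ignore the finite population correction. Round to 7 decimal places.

N = 7030. Term for each stratum: Wₕ²sₕ²/nₕ.
Var(x̄_st) = 0.0007718770 + 0.0004486658 = 0.0012205428 → 0.0012205.

0.0012205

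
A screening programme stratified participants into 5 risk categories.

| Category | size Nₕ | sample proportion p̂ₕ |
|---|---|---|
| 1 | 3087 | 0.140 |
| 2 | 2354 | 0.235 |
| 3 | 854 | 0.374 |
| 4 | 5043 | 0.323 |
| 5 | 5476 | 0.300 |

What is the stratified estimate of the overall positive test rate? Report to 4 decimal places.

Wₕ = Nₕ/N with N = 16814: 0.1836, 0.1400, 0.0508, 0.2999, 0.3257.
p̂_st = 0.1836·0.140 + 0.1400·0.235 + 0.0508·0.374 + 0.2999·0.323 + 0.3257·0.300 ≈ 0.272181... → 0.2722.

0.2722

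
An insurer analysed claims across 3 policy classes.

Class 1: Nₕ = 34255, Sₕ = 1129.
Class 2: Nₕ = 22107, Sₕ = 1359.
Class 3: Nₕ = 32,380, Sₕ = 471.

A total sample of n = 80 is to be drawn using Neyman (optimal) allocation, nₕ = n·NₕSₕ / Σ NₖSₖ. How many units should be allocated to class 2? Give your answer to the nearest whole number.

29

1: NₕSₕ = 34255·1129 = 38673895
2: NₕSₕ = 22107·1359 = 30043413
3: NₕSₕ = 32380·471 = 15250980
Σ NₕSₕ = 83968288.
n_2 = 80·30043413/83968288 = 28.624... → 29.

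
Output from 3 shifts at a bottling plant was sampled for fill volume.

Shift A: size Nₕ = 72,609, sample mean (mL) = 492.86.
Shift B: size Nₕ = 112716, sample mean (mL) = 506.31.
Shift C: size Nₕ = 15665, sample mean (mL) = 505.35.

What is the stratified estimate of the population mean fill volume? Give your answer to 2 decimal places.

x̄_st = (Σ Nₕx̄ₕ) / (Σ Nₕ) = (72609·492.86 + 112716·506.31 + 15665·505.35) / 200990
= 100771617.45 / 200990 = 501.3763... → 501.38.

501.38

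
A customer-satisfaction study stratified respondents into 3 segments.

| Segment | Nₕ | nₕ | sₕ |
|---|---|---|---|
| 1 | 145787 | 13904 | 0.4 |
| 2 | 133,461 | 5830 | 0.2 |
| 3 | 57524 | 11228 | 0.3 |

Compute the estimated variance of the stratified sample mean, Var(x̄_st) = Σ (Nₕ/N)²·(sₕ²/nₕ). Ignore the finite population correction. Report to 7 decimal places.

N = 336772. Term for each stratum: Wₕ²sₕ²/nₕ.
Var(x̄_st) = 0.0000021565 + 0.0000010775 + 0.0000002339 = 0.0000034679 → 0.0000035.

0.0000035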